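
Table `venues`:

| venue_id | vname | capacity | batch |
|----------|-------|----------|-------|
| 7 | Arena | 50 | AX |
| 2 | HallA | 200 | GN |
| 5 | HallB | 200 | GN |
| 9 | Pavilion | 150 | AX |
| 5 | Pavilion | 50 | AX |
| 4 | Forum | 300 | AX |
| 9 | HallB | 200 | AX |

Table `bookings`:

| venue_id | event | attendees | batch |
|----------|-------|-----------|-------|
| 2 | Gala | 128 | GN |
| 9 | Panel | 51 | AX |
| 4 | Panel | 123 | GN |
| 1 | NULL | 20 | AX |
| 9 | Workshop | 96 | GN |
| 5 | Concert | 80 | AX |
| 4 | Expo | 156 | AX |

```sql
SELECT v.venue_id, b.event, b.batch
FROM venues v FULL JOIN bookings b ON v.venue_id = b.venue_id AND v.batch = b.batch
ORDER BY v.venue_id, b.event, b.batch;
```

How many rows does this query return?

10

FULL OUTER JOIN keeps every row from both sides; unmatched rows get NULL for the other side's columns.
Matching on v.venue_id = b.venue_id AND v.batch = b.batch.
- v (venue_id=7, batch=AX) has no partner → padded with NULL.
- v (venue_id=2, batch=GN) pairs with 1 row(s) of b.
- v (venue_id=5, batch=GN) has no partner → padded with NULL.
- v (venue_id=9, batch=AX) pairs with 1 row(s) of b.
- v (venue_id=5, batch=AX) pairs with 1 row(s) of b.
- v (venue_id=4, batch=AX) pairs with 1 row(s) of b.
- v (venue_id=9, batch=AX) pairs with 1 row(s) of b.
- 3 row(s) from b found no v partner → padded with NULL.
Total: 5 matched + 5 padded = 10 rows.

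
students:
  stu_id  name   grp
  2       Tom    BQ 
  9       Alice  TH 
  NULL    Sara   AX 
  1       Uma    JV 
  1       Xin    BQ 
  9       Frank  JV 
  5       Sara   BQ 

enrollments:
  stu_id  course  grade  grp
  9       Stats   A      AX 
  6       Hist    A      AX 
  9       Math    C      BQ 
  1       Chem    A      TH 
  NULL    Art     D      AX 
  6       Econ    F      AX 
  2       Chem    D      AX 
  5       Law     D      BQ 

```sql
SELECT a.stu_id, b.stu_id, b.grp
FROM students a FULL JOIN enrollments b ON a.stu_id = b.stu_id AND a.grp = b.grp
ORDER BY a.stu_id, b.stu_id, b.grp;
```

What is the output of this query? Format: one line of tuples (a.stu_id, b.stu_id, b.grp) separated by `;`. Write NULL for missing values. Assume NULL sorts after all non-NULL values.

(1, NULL, NULL); (1, NULL, NULL); (2, NULL, NULL); (5, 5, BQ); (9, NULL, NULL); (9, NULL, NULL); (NULL, 1, TH); (NULL, 2, AX); (NULL, 6, AX); (NULL, 6, AX); (NULL, 9, AX); (NULL, 9, BQ); (NULL, NULL, AX); (NULL, NULL, NULL)

FULL OUTER JOIN keeps every row from both sides; unmatched rows get NULL for the other side's columns.
Matching on a.stu_id = b.stu_id AND a.grp = b.grp. A NULL in a compared column never satisfies the condition.
- a[0] stu_id=2, grp=BQ → no match; kept with NULLs on the b side.
- a[1] stu_id=9, grp=TH → no match; kept with NULLs on the b side.
- a[2] stu_id=NULL, grp=AX → no match; kept with NULLs on the b side.
- a[3] stu_id=1, grp=JV → no match; kept with NULLs on the b side.
- a[4] stu_id=1, grp=BQ → no match; kept with NULLs on the b side.
- a[5] stu_id=9, grp=JV → no match; kept with NULLs on the b side.
- a[6] stu_id=5, grp=BQ → 1 match(es) in b → 1 row(s).
- plus 7 unmatched b row(s), each kept with NULL a columns.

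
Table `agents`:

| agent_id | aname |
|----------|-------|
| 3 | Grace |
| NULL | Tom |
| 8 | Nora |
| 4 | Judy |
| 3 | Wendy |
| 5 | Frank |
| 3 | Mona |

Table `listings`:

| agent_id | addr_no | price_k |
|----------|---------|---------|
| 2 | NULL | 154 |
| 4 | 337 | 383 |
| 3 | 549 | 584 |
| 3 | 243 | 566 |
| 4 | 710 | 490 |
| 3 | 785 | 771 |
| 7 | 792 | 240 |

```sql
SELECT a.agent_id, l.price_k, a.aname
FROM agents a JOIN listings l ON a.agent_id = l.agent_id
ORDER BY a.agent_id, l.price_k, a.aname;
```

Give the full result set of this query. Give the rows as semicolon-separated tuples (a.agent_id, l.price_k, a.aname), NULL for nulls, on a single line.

INNER JOIN keeps only pairs where the ON condition holds.
Matching on a.agent_id = l.agent_id. A NULL in a compared column never satisfies the condition.
- a row (agent_id=3): matches 3 l row(s) → 3 output row(s).
- a row (agent_id=NULL): no match → dropped.
- a row (agent_id=8): no match → dropped.
- a row (agent_id=4): matches 2 l row(s) → 2 output row(s).
- a row (agent_id=3): matches 3 l row(s) → 3 output row(s).
- a row (agent_id=5): no match → dropped.
- a row (agent_id=3): matches 3 l row(s) → 3 output row(s).

(3, 566, Grace); (3, 566, Mona); (3, 566, Wendy); (3, 584, Grace); (3, 584, Mona); (3, 584, Wendy); (3, 771, Grace); (3, 771, Mona); (3, 771, Wendy); (4, 383, Judy); (4, 490, Judy)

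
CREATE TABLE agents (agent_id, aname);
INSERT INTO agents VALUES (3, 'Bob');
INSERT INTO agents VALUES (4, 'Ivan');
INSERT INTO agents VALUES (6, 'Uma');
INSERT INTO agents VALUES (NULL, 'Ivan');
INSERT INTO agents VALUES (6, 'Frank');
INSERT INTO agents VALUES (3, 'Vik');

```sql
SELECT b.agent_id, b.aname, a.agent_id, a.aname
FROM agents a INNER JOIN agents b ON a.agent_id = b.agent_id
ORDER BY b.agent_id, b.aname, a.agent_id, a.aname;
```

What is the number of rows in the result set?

9

INNER JOIN keeps only pairs where the ON condition holds.
Matching on a.agent_id = b.agent_id. A NULL in a compared column never satisfies the condition.
Matched pairs: 9.
Total: 9 rows.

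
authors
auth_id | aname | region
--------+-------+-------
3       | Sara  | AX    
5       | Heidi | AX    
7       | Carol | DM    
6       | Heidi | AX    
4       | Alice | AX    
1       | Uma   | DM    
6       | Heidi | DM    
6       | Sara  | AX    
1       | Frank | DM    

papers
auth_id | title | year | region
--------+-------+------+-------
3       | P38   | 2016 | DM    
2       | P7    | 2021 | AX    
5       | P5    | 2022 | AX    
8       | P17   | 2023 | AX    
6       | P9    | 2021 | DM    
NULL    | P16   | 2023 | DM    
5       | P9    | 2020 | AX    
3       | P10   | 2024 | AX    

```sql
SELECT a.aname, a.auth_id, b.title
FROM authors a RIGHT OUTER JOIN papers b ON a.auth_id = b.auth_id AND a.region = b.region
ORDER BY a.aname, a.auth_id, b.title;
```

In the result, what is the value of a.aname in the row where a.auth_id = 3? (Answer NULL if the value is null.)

RIGHT JOIN keeps every row from `papers`; unmatched rows get NULL for `authors`'s columns.
Matching on a.auth_id = b.auth_id AND a.region = b.region. A NULL in a compared column never satisfies the condition.
- a[0] auth_id=3, region=AX → 1 match(es) in b → 1 row(s).
- a[1] auth_id=5, region=AX → 2 match(es) in b → 2 row(s).
- a[2] auth_id=7, region=DM → no match.
- a[3] auth_id=6, region=AX → no match.
- a[4] auth_id=4, region=AX → no match.
- a[5] auth_id=1, region=DM → no match.
- a[6] auth_id=6, region=DM → 1 match(es) in b → 1 row(s).
- a[7] auth_id=6, region=AX → no match.
- a[8] auth_id=1, region=DM → no match.
- 4 b row(s) had no a match → kept, a columns NULL.

Sara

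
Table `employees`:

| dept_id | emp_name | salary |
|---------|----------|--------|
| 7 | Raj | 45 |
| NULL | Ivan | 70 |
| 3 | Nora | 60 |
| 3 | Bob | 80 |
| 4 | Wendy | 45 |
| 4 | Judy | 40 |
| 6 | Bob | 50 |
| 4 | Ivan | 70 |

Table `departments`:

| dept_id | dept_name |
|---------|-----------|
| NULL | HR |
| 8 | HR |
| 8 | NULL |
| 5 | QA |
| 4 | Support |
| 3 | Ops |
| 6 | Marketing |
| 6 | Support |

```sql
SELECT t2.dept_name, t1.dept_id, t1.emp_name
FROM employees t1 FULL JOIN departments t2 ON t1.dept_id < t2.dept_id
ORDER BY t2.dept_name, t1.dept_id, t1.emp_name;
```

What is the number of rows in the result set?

FULL OUTER JOIN keeps every row from both sides; unmatched rows get NULL for the other side's columns.
Matching on t1.dept_id < t2.dept_id. A NULL in a compared column never satisfies the condition.
- t1[0] dept_id=7 → 2 match(es) in t2 → 2 row(s).
- t1[1] dept_id=NULL → no match; kept with NULLs on the t2 side.
- t1[2] dept_id=3 → 6 match(es) in t2 → 6 row(s).
- t1[3] dept_id=3 → 6 match(es) in t2 → 6 row(s).
- t1[4] dept_id=4 → 5 match(es) in t2 → 5 row(s).
- t1[5] dept_id=4 → 5 match(es) in t2 → 5 row(s).
- t1[6] dept_id=6 → 2 match(es) in t2 → 2 row(s).
- t1[7] dept_id=4 → 5 match(es) in t2 → 5 row(s).
- 2 t2 row(s) had no t1 match → kept, t1 columns NULL.
Total: 31 matched + 3 padded = 34 rows.

34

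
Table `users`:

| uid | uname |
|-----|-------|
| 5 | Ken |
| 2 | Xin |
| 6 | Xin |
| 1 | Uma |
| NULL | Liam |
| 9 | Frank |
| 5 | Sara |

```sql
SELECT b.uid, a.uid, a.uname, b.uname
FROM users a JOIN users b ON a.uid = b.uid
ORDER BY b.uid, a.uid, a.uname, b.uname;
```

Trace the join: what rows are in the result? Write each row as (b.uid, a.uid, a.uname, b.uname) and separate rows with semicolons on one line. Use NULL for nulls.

(1, 1, Uma, Uma); (2, 2, Xin, Xin); (5, 5, Ken, Ken); (5, 5, Ken, Sara); (5, 5, Sara, Ken); (5, 5, Sara, Sara); (6, 6, Xin, Xin); (9, 9, Frank, Frank)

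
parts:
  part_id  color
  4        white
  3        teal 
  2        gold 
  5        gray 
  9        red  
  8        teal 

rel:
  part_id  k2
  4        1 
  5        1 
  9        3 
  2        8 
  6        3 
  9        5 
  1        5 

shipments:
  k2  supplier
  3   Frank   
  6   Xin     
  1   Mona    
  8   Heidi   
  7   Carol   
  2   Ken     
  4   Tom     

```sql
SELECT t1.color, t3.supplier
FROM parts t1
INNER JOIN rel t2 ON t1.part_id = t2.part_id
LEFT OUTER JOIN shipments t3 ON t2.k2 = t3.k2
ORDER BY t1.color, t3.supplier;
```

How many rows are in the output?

5

Evaluate left to right. First `parts t1 INNER JOIN rel t2` on part_id: 5 row(s).
Then LEFT JOIN `shipments t3` on k2: each of those 5 rows is kept; rows whose t2.k2 has no match in t3 get NULL for t3's columns.
Result: 5 row(s).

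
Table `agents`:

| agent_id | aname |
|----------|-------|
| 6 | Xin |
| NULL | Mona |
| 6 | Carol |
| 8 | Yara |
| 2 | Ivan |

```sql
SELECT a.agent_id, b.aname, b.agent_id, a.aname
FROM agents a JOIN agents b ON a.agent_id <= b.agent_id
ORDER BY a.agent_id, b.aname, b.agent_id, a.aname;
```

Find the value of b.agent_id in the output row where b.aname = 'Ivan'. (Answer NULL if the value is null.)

INNER JOIN keeps only pairs where the ON condition holds.
Matching on a.agent_id <= b.agent_id. A NULL in a compared column never satisfies the condition.
Matched pairs: 11.

2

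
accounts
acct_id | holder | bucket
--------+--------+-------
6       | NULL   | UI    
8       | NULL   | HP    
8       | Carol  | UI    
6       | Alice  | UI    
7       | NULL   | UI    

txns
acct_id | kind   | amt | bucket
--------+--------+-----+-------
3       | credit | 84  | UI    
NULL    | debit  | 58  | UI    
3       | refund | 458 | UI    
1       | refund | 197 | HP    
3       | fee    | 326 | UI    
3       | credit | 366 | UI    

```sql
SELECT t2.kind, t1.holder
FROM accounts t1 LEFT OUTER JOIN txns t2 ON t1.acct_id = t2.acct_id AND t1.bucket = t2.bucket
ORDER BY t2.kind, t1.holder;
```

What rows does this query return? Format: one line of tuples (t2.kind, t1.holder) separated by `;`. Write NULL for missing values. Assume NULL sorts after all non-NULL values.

(NULL, Alice); (NULL, Carol); (NULL, NULL); (NULL, NULL); (NULL, NULL)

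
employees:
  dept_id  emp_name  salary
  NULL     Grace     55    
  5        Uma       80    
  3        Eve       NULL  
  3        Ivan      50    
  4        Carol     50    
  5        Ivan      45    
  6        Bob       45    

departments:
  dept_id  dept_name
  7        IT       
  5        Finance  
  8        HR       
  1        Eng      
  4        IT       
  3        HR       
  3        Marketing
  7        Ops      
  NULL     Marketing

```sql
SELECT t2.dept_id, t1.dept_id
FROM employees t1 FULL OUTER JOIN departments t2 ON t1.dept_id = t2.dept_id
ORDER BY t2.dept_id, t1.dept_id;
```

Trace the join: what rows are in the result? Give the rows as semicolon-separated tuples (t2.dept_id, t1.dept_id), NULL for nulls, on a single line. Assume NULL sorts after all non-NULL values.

(1, NULL); (3, 3); (3, 3); (3, 3); (3, 3); (4, 4); (5, 5); (5, 5); (7, NULL); (7, NULL); (8, NULL); (NULL, 6); (NULL, NULL); (NULL, NULL)

FULL OUTER JOIN keeps every row from both sides; unmatched rows get NULL for the other side's columns.
Matching on t1.dept_id = t2.dept_id. A NULL in a compared column never satisfies the condition.
Matched pairs: 7; unmatched t1 rows kept: 2; unmatched t2 rows kept: 5.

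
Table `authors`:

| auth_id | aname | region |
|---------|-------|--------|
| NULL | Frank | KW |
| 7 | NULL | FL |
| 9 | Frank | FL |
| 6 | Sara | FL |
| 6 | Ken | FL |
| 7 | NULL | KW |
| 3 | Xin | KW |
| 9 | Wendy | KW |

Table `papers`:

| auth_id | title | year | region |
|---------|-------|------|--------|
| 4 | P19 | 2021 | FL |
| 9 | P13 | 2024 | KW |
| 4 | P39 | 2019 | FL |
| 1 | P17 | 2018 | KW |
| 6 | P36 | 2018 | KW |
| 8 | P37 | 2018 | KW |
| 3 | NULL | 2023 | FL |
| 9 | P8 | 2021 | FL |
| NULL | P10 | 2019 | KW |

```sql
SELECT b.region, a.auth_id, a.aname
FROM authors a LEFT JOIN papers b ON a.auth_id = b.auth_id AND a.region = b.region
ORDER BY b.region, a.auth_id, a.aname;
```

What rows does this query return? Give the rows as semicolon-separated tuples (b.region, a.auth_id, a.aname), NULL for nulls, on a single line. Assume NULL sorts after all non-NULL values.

LEFT JOIN keeps every row from `authors`; unmatched rows get NULL for `papers`'s columns.
Matching on a.auth_id = b.auth_id AND a.region = b.region. A NULL in a compared column never satisfies the condition.
- a row (auth_id=NULL, region=KW): no match → kept, b columns NULL.
- a row (auth_id=7, region=FL): no match → kept, b columns NULL.
- a row (auth_id=9, region=FL): matches 1 b row(s) → 1 output row(s).
- a row (auth_id=6, region=FL): no match → kept, b columns NULL.
- a row (auth_id=6, region=FL): no match → kept, b columns NULL.
- a row (auth_id=7, region=KW): no match → kept, b columns NULL.
- a row (auth_id=3, region=KW): no match → kept, b columns NULL.
- a row (auth_id=9, region=KW): matches 1 b row(s) → 1 output row(s).
After projecting and ordering:
b.region | a.auth_id | a.aname
FL | 9 | Frank
KW | 9 | Wendy
NULL | 3 | Xin
NULL | 6 | Ken
NULL | 6 | Sara
NULL | 7 | NULL
NULL | 7 | NULL
NULL | NULL | Frank

(FL, 9, Frank); (KW, 9, Wendy); (NULL, 3, Xin); (NULL, 6, Ken); (NULL, 6, Sara); (NULL, 7, NULL); (NULL, 7, NULL); (NULL, NULL, Frank)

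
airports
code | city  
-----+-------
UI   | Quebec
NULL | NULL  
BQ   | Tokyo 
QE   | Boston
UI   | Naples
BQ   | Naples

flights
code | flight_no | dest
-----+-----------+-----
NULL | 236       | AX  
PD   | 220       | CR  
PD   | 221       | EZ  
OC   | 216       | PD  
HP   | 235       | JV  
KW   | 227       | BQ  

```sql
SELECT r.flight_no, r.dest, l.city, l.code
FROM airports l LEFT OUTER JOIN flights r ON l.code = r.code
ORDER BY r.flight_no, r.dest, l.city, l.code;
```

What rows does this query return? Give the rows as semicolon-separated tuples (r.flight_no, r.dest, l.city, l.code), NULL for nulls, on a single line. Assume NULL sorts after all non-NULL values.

(NULL, NULL, Boston, QE); (NULL, NULL, Naples, BQ); (NULL, NULL, Naples, UI); (NULL, NULL, Quebec, UI); (NULL, NULL, Tokyo, BQ); (NULL, NULL, NULL, NULL)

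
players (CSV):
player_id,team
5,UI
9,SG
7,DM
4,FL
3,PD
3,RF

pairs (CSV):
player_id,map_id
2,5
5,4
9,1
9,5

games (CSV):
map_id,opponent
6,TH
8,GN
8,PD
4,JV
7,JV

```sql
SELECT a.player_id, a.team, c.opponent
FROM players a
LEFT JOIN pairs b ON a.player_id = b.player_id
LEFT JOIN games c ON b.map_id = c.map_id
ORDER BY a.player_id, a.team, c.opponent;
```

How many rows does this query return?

Step 1 — a LEFT JOIN b on player_id → 7 row(s).
Then LEFT JOIN `games c` on map_id: each of those 7 rows is kept; rows whose b.map_id has no match in c get NULL for c's columns.
Result: 7 row(s).

7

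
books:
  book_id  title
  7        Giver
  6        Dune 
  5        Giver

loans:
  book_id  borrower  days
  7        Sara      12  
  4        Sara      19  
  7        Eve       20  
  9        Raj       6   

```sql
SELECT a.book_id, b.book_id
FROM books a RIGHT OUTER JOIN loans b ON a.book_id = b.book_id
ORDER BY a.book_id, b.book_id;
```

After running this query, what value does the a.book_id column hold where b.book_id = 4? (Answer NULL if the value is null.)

NULL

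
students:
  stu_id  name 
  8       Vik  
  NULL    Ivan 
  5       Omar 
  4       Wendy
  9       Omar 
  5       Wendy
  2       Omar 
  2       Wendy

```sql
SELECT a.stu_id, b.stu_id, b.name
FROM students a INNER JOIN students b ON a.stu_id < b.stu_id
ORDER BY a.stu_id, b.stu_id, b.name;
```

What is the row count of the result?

19

INNER JOIN keeps only pairs where the ON condition holds.
Matching on a.stu_id < b.stu_id. A NULL in a compared column never satisfies the condition.
Matched pairs: 19.
Total: 19 rows.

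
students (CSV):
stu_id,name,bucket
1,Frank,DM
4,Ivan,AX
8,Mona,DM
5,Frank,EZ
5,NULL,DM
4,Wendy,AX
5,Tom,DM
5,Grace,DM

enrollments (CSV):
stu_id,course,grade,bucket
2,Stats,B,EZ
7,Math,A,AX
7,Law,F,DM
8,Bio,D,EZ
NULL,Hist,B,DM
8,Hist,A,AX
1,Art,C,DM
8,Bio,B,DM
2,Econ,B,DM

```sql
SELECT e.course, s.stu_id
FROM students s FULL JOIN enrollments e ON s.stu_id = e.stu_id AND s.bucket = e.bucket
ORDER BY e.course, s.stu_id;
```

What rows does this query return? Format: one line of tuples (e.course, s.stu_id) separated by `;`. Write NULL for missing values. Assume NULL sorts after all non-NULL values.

(Art, 1); (Bio, 8); (Bio, NULL); (Econ, NULL); (Hist, NULL); (Hist, NULL); (Law, NULL); (Math, NULL); (Stats, NULL); (NULL, 4); (NULL, 4); (NULL, 5); (NULL, 5); (NULL, 5); (NULL, 5)

FULL OUTER JOIN keeps every row from both sides; unmatched rows get NULL for the other side's columns.
Matching on s.stu_id = e.stu_id AND s.bucket = e.bucket. A NULL in a compared column never satisfies the condition.
- s row (stu_id=1, bucket=DM): matches 1 e row(s) → 1 output row(s).
- s row (stu_id=4, bucket=AX): no match → kept, e columns NULL.
- s row (stu_id=8, bucket=DM): matches 1 e row(s) → 1 output row(s).
- s row (stu_id=5, bucket=EZ): no match → kept, e columns NULL.
- s row (stu_id=5, bucket=DM): no match → kept, e columns NULL.
- s row (stu_id=4, bucket=AX): no match → kept, e columns NULL.
- s row (stu_id=5, bucket=DM): no match → kept, e columns NULL.
- s row (stu_id=5, bucket=DM): no match → kept, e columns NULL.
- 7 row(s) from e found no s partner → padded with NULL.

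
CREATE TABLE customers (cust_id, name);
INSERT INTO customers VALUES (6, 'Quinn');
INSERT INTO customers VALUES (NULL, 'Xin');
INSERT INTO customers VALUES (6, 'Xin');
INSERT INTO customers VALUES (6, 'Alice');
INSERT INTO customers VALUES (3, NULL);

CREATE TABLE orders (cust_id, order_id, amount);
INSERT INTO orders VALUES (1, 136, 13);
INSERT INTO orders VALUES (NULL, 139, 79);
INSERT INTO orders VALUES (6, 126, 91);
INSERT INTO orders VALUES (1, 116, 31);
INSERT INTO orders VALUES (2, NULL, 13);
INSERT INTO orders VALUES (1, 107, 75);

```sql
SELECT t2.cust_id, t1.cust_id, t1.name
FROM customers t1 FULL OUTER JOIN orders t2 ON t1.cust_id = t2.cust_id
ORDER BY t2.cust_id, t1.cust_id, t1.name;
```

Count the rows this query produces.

FULL OUTER JOIN keeps every row from both sides; unmatched rows get NULL for the other side's columns.
Matching on t1.cust_id = t2.cust_id. A NULL in a compared column never satisfies the condition.
- cust_id=6: 1 matching t2 row(s), so 1 row(s) emitted.
- cust_id=NULL: no t2 row matches, row kept with t2 columns NULL.
- cust_id=6: 1 matching t2 row(s), so 1 row(s) emitted.
- cust_id=6: 1 matching t2 row(s), so 1 row(s) emitted.
- cust_id=3: no t2 row matches, row kept with t2 columns NULL.
- 5 t2 row(s) had no t1 match → kept, t1 columns NULL.
Total: 3 matched + 7 padded = 10 rows.

10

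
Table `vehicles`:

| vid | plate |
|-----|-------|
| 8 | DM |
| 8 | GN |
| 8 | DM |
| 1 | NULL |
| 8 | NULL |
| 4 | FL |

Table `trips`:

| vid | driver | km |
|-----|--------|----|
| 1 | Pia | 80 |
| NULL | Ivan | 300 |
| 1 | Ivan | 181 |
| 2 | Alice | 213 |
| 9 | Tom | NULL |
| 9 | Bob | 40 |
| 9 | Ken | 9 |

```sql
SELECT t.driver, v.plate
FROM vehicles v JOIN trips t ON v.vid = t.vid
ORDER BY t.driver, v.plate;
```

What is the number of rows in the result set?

INNER JOIN keeps only pairs where the ON condition holds.
Matching on v.vid = t.vid. A NULL in a compared column never satisfies the condition.
- v row (vid=8): no match → dropped.
- v row (vid=8): no match → dropped.
- v row (vid=8): no match → dropped.
- v row (vid=1): matches 2 t row(s) → 2 output row(s).
- v row (vid=8): no match → dropped.
- v row (vid=4): no match → dropped.
Total: 2 rows.

2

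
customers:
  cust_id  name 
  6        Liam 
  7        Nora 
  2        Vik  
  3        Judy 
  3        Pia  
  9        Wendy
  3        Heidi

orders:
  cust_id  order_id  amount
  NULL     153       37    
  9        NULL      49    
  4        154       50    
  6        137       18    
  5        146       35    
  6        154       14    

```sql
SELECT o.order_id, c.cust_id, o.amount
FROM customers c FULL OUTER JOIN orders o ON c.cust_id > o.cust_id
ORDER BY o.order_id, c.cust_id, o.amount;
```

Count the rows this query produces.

16

FULL OUTER JOIN keeps every row from both sides; unmatched rows get NULL for the other side's columns.
Matching on c.cust_id > o.cust_id. A NULL in a compared column never satisfies the condition.
Matched pairs: 10; unmatched c rows kept: 4; unmatched o rows kept: 2.
Total: 10 matched + 6 padded = 16 rows.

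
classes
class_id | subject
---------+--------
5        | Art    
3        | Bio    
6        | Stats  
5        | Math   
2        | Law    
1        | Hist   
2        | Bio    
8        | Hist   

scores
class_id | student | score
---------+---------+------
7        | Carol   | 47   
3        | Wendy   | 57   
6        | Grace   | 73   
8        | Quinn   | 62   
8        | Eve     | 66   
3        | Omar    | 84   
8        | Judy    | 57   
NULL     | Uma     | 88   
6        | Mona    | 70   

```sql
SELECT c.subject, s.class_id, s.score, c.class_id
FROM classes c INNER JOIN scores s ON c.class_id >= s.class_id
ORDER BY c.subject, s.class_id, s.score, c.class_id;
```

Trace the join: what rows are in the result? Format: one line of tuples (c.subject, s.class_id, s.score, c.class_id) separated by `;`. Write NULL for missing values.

(Art, 3, 57, 5); (Art, 3, 84, 5); (Bio, 3, 57, 3); (Bio, 3, 84, 3); (Hist, 3, 57, 8); (Hist, 3, 84, 8); (Hist, 6, 70, 8); (Hist, 6, 73, 8); (Hist, 7, 47, 8); (Hist, 8, 57, 8); (Hist, 8, 62, 8); (Hist, 8, 66, 8); (Math, 3, 57, 5); (Math, 3, 84, 5); (Stats, 3, 57, 6); (Stats, 3, 84, 6); (Stats, 6, 70, 6); (Stats, 6, 73, 6)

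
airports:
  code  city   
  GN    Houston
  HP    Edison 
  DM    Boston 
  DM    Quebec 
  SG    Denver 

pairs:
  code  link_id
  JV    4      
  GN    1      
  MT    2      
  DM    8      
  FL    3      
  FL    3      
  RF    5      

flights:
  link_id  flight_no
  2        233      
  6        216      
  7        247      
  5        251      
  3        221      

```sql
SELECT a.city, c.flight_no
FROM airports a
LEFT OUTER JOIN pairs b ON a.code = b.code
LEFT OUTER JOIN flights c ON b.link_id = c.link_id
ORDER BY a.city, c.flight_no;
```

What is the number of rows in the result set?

5

Step 1 — a LEFT JOIN b on code → 5 row(s).
Then LEFT JOIN `flights c` on link_id: each of those 5 rows is kept; rows whose b.link_id has no match in c get NULL for c's columns.
Result: 5 row(s).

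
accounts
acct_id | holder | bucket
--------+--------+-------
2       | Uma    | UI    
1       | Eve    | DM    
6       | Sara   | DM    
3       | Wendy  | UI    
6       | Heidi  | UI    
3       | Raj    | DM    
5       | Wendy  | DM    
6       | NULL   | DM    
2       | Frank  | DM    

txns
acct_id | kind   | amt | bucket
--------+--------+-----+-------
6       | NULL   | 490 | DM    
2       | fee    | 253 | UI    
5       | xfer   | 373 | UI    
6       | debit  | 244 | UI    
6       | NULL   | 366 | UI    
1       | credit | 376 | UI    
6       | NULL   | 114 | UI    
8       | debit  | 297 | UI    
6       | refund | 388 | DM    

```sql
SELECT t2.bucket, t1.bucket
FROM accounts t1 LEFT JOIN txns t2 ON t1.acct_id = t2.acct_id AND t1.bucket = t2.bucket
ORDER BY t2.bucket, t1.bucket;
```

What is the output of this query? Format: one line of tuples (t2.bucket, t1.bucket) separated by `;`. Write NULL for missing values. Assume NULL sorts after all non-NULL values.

LEFT JOIN keeps every row from `accounts`; unmatched rows get NULL for `txns`'s columns.
Matching on t1.acct_id = t2.acct_id AND t1.bucket = t2.bucket.
- t1 (acct_id=2, bucket=UI) pairs with 1 row(s) of t2.
- t1 (acct_id=1, bucket=DM) has no partner → padded with NULL.
- t1 (acct_id=6, bucket=DM) pairs with 2 row(s) of t2.
- t1 (acct_id=3, bucket=UI) has no partner → padded with NULL.
- t1 (acct_id=6, bucket=UI) pairs with 3 row(s) of t2.
- t1 (acct_id=3, bucket=DM) has no partner → padded with NULL.
- t1 (acct_id=5, bucket=DM) has no partner → padded with NULL.
- t1 (acct_id=6, bucket=DM) pairs with 2 row(s) of t2.
- t1 (acct_id=2, bucket=DM) has no partner → padded with NULL.

(DM, DM); (DM, DM); (DM, DM); (DM, DM); (UI, UI); (UI, UI); (UI, UI); (UI, UI); (NULL, DM); (NULL, DM); (NULL, DM); (NULL, DM); (NULL, UI)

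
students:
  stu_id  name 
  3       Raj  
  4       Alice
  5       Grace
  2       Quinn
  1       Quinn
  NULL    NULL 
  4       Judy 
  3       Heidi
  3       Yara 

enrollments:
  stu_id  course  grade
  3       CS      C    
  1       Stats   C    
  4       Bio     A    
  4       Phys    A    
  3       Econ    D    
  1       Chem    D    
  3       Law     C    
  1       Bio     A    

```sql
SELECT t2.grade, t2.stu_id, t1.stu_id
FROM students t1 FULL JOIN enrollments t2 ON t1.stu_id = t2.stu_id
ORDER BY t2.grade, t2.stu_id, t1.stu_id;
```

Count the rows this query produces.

19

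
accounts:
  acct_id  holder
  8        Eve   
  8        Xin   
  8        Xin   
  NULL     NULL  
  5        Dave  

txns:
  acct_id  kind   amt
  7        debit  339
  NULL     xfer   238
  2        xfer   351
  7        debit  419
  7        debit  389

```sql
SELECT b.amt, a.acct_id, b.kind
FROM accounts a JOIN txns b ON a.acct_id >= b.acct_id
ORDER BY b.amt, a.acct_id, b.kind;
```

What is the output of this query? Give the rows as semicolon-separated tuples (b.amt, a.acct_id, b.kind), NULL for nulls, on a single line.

(339, 8, debit); (339, 8, debit); (339, 8, debit); (351, 5, xfer); (351, 8, xfer); (351, 8, xfer); (351, 8, xfer); (389, 8, debit); (389, 8, debit); (389, 8, debit); (419, 8, debit); (419, 8, debit); (419, 8, debit)

INNER JOIN keeps only pairs where the ON condition holds.
Matching on a.acct_id >= b.acct_id. A NULL in a compared column never satisfies the condition.
- a[0] acct_id=8 → 4 match(es) in b → 4 row(s).
- a[1] acct_id=8 → 4 match(es) in b → 4 row(s).
- a[2] acct_id=8 → 4 match(es) in b → 4 row(s).
- a[3] acct_id=NULL → no match; dropped.
- a[4] acct_id=5 → 1 match(es) in b → 1 row(s).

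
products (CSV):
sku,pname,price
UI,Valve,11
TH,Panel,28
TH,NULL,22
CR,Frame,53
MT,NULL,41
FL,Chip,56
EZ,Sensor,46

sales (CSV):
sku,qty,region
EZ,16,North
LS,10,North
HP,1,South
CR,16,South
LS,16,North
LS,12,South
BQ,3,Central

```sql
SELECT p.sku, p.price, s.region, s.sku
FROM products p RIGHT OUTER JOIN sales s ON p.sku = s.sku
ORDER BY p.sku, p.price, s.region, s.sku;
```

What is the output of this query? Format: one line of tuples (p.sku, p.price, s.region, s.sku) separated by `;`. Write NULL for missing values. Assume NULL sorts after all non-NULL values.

(CR, 53, South, CR); (EZ, 46, North, EZ); (NULL, NULL, Central, BQ); (NULL, NULL, North, LS); (NULL, NULL, North, LS); (NULL, NULL, South, HP); (NULL, NULL, South, LS)

RIGHT JOIN keeps every row from `sales`; unmatched rows get NULL for `products`'s columns.
Matching on p.sku = s.sku.
- p[0] sku=UI → no match.
- p[1] sku=TH → no match.
- p[2] sku=TH → no match.
- p[3] sku=CR → 1 match(es) in s → 1 row(s).
- p[4] sku=MT → no match.
- p[5] sku=FL → no match.
- p[6] sku=EZ → 1 match(es) in s → 1 row(s).
- 5 s row(s) had no p match → kept, p columns NULL.
After projecting and ordering:
p.sku | p.price | s.region | s.sku
CR | 53 | South | CR
EZ | 46 | North | EZ
NULL | NULL | Central | BQ
NULL | NULL | North | LS
NULL | NULL | North | LS
NULL | NULL | South | HP
NULL | NULL | South | LS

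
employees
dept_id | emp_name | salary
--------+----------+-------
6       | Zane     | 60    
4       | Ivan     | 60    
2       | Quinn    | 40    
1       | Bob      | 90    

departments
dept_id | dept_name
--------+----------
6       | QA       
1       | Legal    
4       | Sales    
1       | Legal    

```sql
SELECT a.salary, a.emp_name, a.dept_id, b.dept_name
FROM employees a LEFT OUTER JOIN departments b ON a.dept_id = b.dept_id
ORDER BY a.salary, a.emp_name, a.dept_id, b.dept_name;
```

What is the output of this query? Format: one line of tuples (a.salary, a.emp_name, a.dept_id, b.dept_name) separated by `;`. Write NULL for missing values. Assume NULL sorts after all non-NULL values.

LEFT JOIN keeps every row from `employees`; unmatched rows get NULL for `departments`'s columns.
Matching on a.dept_id = b.dept_id.
- a (dept_id=6) pairs with 1 row(s) of b.
- a (dept_id=4) pairs with 1 row(s) of b.
- a (dept_id=2) has no partner → padded with NULL.
- a (dept_id=1) pairs with 2 row(s) of b.
After projecting and ordering:
a.salary | a.emp_name | a.dept_id | b.dept_name
40 | Quinn | 2 | NULL
60 | Ivan | 4 | Sales
60 | Zane | 6 | QA
90 | Bob | 1 | Legal
90 | Bob | 1 | Legal

(40, Quinn, 2, NULL); (60, Ivan, 4, Sales); (60, Zane, 6, QA); (90, Bob, 1, Legal); (90, Bob, 1, Legal)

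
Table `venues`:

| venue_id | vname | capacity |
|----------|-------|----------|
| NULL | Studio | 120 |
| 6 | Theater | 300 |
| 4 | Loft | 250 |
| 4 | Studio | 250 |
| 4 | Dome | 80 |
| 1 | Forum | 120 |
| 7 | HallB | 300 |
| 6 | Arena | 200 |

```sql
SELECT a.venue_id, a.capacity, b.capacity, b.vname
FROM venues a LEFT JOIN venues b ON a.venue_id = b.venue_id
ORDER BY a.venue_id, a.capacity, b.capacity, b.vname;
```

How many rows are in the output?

16

LEFT JOIN keeps every row from `venues a`; unmatched rows get NULL for `venues b`'s columns.
Matching on a.venue_id = b.venue_id. A NULL in a compared column never satisfies the condition.
- venue_id=NULL: no b row matches, row kept with b columns NULL.
- venue_id=6: 2 matching b row(s), so 2 row(s) emitted.
- venue_id=4: 3 matching b row(s), so 3 row(s) emitted.
- venue_id=4: 3 matching b row(s), so 3 row(s) emitted.
- venue_id=4: 3 matching b row(s), so 3 row(s) emitted.
- venue_id=1: 1 matching b row(s), so 1 row(s) emitted.
- venue_id=7: 1 matching b row(s), so 1 row(s) emitted.
- venue_id=6: 2 matching b row(s), so 2 row(s) emitted.
Total: 15 matched + 1 padded = 16 rows.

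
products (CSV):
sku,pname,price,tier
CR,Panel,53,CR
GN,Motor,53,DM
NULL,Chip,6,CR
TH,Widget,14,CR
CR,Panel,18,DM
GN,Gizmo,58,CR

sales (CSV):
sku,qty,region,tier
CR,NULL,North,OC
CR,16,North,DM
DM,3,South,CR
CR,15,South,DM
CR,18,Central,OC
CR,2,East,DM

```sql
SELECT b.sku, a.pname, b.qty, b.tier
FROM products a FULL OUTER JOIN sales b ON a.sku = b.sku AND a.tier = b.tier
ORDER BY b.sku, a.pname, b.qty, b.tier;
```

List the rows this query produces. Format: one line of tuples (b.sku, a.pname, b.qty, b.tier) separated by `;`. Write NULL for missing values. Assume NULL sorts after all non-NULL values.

(CR, Panel, 2, DM); (CR, Panel, 15, DM); (CR, Panel, 16, DM); (CR, NULL, 18, OC); (CR, NULL, NULL, OC); (DM, NULL, 3, CR); (NULL, Chip, NULL, NULL); (NULL, Gizmo, NULL, NULL); (NULL, Motor, NULL, NULL); (NULL, Panel, NULL, NULL); (NULL, Widget, NULL, NULL)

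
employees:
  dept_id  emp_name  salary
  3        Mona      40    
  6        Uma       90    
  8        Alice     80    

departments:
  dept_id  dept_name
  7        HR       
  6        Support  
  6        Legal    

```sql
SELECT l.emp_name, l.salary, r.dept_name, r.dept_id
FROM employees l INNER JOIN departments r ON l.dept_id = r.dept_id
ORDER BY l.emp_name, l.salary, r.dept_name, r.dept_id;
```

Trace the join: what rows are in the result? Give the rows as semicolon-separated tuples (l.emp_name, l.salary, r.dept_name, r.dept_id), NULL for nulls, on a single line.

(Uma, 90, Legal, 6); (Uma, 90, Support, 6)

INNER JOIN keeps only pairs where the ON condition holds.
Matching on l.dept_id = r.dept_id.
- l[0] dept_id=3 → no match; dropped.
- l[1] dept_id=6 → 2 match(es) in r → 2 row(s).
- l[2] dept_id=8 → no match; dropped.
After projecting and ordering:
l.emp_name | l.salary | r.dept_name | r.dept_id
Uma | 90 | Legal | 6
Uma | 90 | Support | 6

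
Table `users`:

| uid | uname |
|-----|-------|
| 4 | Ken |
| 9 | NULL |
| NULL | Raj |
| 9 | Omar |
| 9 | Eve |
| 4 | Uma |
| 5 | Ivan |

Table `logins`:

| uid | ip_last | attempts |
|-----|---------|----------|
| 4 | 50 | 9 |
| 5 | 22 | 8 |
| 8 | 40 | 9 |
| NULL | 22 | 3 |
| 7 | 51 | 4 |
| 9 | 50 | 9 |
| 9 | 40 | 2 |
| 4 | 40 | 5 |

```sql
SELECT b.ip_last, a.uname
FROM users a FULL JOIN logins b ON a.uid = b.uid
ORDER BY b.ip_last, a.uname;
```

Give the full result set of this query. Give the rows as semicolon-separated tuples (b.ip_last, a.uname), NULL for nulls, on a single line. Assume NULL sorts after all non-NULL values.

FULL OUTER JOIN keeps every row from both sides; unmatched rows get NULL for the other side's columns.
Matching on a.uid = b.uid. A NULL in a compared column never satisfies the condition.
- a row (uid=4): matches 2 b row(s) → 2 output row(s).
- a row (uid=9): matches 2 b row(s) → 2 output row(s).
- a row (uid=NULL): no match → kept, b columns NULL.
- a row (uid=9): matches 2 b row(s) → 2 output row(s).
- a row (uid=9): matches 2 b row(s) → 2 output row(s).
- a row (uid=4): matches 2 b row(s) → 2 output row(s).
- a row (uid=5): matches 1 b row(s) → 1 output row(s).
- 3 row(s) from b found no a partner → padded with NULL.

(22, Ivan); (22, NULL); (40, Eve); (40, Ken); (40, Omar); (40, Uma); (40, NULL); (40, NULL); (50, Eve); (50, Ken); (50, Omar); (50, Uma); (50, NULL); (51, NULL); (NULL, Raj)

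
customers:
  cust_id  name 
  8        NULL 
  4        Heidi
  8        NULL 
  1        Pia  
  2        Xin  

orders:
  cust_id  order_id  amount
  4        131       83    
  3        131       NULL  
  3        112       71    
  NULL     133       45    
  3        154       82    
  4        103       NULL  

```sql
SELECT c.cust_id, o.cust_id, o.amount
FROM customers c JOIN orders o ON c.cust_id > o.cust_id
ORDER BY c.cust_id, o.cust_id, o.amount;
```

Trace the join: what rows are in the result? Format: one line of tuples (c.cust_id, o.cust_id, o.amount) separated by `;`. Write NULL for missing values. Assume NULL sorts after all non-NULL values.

INNER JOIN keeps only pairs where the ON condition holds.
Matching on c.cust_id > o.cust_id. A NULL in a compared column never satisfies the condition.
- c (cust_id=8) pairs with 5 row(s) of o.
- c (cust_id=4) pairs with 3 row(s) of o.
- c (cust_id=8) pairs with 5 row(s) of o.
- c (cust_id=1) has no partner → excluded.
- c (cust_id=2) has no partner → excluded.

(4, 3, 71); (4, 3, 82); (4, 3, NULL); (8, 3, 71); (8, 3, 71); (8, 3, 82); (8, 3, 82); (8, 3, NULL); (8, 3, NULL); (8, 4, 83); (8, 4, 83); (8, 4, NULL); (8, 4, NULL)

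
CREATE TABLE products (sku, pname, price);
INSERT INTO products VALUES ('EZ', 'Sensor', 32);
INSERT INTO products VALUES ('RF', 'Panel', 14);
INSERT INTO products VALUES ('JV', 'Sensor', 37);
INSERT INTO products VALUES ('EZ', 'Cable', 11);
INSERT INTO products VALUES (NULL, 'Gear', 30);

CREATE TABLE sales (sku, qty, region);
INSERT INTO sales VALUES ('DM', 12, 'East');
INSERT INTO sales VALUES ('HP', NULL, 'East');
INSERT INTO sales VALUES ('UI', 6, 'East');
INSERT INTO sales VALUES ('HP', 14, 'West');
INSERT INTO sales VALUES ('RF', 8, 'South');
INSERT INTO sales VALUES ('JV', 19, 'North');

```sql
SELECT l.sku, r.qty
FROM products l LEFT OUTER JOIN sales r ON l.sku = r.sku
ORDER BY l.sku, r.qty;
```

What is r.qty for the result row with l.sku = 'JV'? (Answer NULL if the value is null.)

LEFT JOIN keeps every row from `products`; unmatched rows get NULL for `sales`'s columns.
Matching on l.sku = r.sku. A NULL in a compared column never satisfies the condition.
Matched pairs: 2; unmatched l rows kept: 3.

19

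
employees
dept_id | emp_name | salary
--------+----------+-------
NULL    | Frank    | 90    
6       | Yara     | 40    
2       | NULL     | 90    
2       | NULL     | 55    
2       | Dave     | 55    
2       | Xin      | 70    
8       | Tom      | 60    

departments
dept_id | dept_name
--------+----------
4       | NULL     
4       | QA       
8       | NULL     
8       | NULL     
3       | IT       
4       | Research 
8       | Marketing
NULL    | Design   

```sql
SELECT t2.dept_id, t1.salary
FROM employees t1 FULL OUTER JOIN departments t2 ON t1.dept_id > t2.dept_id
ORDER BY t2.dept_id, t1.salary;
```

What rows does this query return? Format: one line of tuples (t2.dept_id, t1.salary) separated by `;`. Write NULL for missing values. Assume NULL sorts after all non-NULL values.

(3, 40); (3, 60); (4, 40); (4, 40); (4, 40); (4, 60); (4, 60); (4, 60); (8, NULL); (8, NULL); (8, NULL); (NULL, 55); (NULL, 55); (NULL, 70); (NULL, 90); (NULL, 90); (NULL, NULL)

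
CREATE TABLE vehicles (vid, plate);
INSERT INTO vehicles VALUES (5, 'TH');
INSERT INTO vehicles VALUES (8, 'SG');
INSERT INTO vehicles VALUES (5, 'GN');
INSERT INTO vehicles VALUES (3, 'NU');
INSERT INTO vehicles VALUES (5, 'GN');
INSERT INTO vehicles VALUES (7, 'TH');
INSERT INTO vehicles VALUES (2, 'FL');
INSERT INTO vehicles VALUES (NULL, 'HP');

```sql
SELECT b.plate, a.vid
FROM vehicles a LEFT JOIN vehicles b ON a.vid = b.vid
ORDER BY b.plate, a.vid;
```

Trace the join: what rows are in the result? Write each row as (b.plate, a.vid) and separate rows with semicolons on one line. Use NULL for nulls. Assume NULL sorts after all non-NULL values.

LEFT JOIN keeps every row from `vehicles a`; unmatched rows get NULL for `vehicles b`'s columns.
Matching on a.vid = b.vid. A NULL in a compared column never satisfies the condition.
- a[0] vid=5 → 3 match(es) in b → 3 row(s).
- a[1] vid=8 → 1 match(es) in b → 1 row(s).
- a[2] vid=5 → 3 match(es) in b → 3 row(s).
- a[3] vid=3 → 1 match(es) in b → 1 row(s).
- a[4] vid=5 → 3 match(es) in b → 3 row(s).
- a[5] vid=7 → 1 match(es) in b → 1 row(s).
- a[6] vid=2 → 1 match(es) in b → 1 row(s).
- a[7] vid=NULL → no match; kept with NULLs on the b side.

(FL, 2); (GN, 5); (GN, 5); (GN, 5); (GN, 5); (GN, 5); (GN, 5); (NU, 3); (SG, 8); (TH, 5); (TH, 5); (TH, 5); (TH, 7); (NULL, NULL)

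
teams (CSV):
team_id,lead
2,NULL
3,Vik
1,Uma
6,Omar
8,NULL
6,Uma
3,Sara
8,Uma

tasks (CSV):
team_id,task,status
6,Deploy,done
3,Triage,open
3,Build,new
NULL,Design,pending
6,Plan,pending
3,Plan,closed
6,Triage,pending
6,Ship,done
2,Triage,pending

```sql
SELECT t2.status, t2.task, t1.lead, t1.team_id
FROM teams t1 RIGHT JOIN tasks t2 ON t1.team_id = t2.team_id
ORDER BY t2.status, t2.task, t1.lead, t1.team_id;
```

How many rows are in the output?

16

RIGHT JOIN keeps every row from `tasks`; unmatched rows get NULL for `teams`'s columns.
Matching on t1.team_id = t2.team_id. A NULL in a compared column never satisfies the condition.
- t1 (team_id=2) pairs with 1 row(s) of t2.
- t1 (team_id=3) pairs with 3 row(s) of t2.
- t1 (team_id=1) has no partner in t2.
- t1 (team_id=6) pairs with 4 row(s) of t2.
- t1 (team_id=8) has no partner in t2.
- t1 (team_id=6) pairs with 4 row(s) of t2.
- t1 (team_id=3) pairs with 3 row(s) of t2.
- t1 (team_id=8) has no partner in t2.
- 1 t2 row(s) had no t1 match → kept, t1 columns NULL.
Total: 15 matched + 1 padded = 16 rows.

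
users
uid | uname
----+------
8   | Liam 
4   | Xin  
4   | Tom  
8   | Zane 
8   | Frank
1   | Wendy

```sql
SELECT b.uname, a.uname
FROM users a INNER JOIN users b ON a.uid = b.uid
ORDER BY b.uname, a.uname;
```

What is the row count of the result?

14

INNER JOIN keeps only pairs where the ON condition holds.
Matching on a.uid = b.uid.
- a[0] uid=8 → 3 match(es) in b → 3 row(s).
- a[1] uid=4 → 2 match(es) in b → 2 row(s).
- a[2] uid=4 → 2 match(es) in b → 2 row(s).
- a[3] uid=8 → 3 match(es) in b → 3 row(s).
- a[4] uid=8 → 3 match(es) in b → 3 row(s).
- a[5] uid=1 → 1 match(es) in b → 1 row(s).
Total: 14 rows.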